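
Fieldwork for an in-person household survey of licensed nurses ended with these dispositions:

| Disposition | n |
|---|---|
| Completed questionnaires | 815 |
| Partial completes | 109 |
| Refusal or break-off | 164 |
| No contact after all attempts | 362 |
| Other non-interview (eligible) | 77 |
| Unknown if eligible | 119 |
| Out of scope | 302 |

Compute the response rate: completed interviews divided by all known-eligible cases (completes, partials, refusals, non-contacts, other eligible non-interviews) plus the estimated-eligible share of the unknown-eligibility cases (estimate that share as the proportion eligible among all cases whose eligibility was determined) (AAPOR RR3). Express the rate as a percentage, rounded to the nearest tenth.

Top → 815
Known eligible → 815 + 109 + 164 + 362 + 77 = 1527
e = 1527 / (1527 + 302) = 1527 / 1829 = 0.8349
e × U → 0.8349 × 119 = 99.35
Denominator → 1527 + 99.35 = 1626.35
RR3 = 815 / 1626.35 = 0.5011

50.1%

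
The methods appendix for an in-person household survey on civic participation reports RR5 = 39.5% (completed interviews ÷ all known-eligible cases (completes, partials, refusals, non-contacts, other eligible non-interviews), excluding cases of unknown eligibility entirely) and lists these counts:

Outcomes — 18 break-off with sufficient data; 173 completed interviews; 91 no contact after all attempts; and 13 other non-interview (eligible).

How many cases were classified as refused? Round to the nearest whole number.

143

RR5 = 173 / D = 0.395
D = 173 / 0.395 = 438.0
Rest of base = 295
refused = 438.0 − 295 ≈ 143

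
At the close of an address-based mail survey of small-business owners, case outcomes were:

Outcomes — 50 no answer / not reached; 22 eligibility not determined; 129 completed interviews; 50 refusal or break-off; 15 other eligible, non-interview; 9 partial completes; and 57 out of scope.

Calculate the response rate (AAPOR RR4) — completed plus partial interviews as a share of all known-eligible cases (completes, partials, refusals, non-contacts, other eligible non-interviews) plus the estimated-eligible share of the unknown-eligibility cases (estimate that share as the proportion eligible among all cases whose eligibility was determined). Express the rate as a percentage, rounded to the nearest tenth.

Top = 129 + 9 = 138
Determined eligible = 129 + 9 + 50 + 50 + 15 = 253
e = 253 / (253 + 57) = 253 / 310 = 0.8161
Eligible share of unknowns = 0.8161 × 22 = 17.95
Base = 253 + 17.95 = 270.95
RR4 = 138 / 270.95 = 0.5093

50.9%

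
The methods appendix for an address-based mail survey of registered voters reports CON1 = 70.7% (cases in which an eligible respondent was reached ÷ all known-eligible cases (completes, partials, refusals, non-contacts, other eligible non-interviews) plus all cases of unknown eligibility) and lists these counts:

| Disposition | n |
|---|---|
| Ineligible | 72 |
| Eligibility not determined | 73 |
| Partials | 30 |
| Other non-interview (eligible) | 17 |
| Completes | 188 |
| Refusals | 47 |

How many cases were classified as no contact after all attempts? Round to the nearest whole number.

44

Top: 188 + 30 + 47 + 17 = 282
CON1 = 282 / D = 0.707
D = 282 / 0.707 = 398.9
Remaining denominator categories sum to 355
no contact after all attempts = 398.9 − 355 ≈ 44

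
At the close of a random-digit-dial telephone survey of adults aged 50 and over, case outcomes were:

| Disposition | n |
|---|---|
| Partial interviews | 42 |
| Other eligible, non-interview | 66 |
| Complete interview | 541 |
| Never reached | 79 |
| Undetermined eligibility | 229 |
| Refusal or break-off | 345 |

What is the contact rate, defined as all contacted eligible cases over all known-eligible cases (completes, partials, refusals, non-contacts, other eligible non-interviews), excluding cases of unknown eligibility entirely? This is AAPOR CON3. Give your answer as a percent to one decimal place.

Top → 541 + 42 + 345 + 66 = 994
Denominator → 541 + 42 + 345 + 79 + 66 = 1073
CON3 = 994 / 1073 = 0.9264

92.6%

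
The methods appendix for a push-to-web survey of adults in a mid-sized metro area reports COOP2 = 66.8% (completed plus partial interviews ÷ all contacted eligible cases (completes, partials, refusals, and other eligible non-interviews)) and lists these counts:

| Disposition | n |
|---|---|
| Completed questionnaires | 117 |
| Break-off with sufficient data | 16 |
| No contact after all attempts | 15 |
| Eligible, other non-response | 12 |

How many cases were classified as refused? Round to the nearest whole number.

54

Num = 117 + 16 = 133
COOP2 = 133 / D = 0.668
D = 133 / 0.668 = 199.1
Rest of base = 145
refused = 199.1 − 145 ≈ 54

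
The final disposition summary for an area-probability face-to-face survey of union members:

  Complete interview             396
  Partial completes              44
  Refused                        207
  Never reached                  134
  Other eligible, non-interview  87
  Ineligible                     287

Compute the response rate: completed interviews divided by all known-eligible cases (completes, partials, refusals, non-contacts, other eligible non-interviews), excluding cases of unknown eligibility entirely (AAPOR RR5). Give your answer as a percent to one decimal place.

Numerator: 396
Denom: 396 + 44 + 207 + 134 + 87 = 868
RR5 = 396 / 868 = 0.4562

45.6%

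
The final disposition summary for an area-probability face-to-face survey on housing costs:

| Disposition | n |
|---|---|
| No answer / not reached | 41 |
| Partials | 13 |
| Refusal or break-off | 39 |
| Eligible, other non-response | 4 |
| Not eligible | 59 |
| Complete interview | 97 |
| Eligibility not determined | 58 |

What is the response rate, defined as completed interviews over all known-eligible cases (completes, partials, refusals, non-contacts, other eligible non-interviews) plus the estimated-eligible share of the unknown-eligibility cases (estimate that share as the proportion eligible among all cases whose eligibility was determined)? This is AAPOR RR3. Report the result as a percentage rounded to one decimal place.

Top: 97
Determined eligible: 97 + 13 + 39 + 41 + 4 = 194
e = 194 / (194 + 59) = 194 / 253 = 0.7668
Estimated eligible among unknowns: 0.7668 × 58 = 44.47
Denominator: 194 + 44.47 = 238.47
RR3 = 97 / 238.47 = 0.4068

40.7%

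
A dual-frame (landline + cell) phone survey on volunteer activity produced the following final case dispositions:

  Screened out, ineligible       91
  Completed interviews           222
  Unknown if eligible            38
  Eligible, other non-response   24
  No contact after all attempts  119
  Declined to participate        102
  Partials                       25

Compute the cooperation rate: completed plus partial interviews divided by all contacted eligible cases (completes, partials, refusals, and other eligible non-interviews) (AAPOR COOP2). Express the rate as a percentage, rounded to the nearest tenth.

66.2%

Num → 222 + 25 = 247
Denom → 222 + 25 + 102 + 24 = 373
COOP2 = 247 / 373 = 0.6622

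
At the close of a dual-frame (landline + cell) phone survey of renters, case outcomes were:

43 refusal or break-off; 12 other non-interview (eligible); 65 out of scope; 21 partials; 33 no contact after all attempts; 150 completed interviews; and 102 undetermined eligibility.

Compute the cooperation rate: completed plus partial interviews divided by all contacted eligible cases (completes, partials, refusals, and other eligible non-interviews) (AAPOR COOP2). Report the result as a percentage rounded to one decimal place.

Top: 150 + 21 = 171
Denom: 150 + 21 + 43 + 12 = 226
COOP2 = 171 / 226 = 0.7566

75.7%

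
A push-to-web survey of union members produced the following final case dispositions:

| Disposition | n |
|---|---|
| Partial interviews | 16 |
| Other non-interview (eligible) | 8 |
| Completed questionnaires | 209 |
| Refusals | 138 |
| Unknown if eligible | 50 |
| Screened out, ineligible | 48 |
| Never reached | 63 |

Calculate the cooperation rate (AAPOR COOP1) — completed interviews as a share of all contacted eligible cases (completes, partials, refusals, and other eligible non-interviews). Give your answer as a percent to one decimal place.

56.3%

Numerator → 209
Denominator → 209 + 16 + 138 + 8 = 371
COOP1 = 209 / 371 = 0.5633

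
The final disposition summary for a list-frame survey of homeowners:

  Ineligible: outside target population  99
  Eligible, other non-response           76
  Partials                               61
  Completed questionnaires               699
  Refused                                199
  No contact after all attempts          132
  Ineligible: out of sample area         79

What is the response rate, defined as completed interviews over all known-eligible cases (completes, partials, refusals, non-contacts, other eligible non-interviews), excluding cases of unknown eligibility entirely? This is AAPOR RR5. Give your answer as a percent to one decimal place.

59.9%

Ineligible = 99 + 79 = 178
Numerator: 699
Base: 699 + 61 + 199 + 132 + 76 = 1167
RR5 = 699 / 1167 = 0.5990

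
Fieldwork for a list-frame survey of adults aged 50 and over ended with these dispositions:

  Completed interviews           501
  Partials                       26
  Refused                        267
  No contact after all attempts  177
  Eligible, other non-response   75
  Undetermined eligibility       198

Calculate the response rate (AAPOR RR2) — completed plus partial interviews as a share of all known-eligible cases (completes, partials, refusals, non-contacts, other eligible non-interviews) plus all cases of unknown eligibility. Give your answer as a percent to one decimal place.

42.4%

Numerator → 501 + 26 = 527
Denom → 501 + 26 + 267 + 177 + 75 + 198 = 1244
RR2 = 527 / 1244 = 0.4236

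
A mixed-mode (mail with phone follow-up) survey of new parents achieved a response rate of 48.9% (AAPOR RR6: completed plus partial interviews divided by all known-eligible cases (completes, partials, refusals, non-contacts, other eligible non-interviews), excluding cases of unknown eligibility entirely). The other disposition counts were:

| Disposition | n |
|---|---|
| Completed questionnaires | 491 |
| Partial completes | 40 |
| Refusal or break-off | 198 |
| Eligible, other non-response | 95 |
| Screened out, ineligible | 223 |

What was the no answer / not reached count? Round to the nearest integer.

262

Top → 491 + 40 = 531
RR6 = 531 / D = 0.489
D = 531 / 0.489 = 1085.9
Rest of base = 824
no answer / not reached = 1085.9 − 824 ≈ 262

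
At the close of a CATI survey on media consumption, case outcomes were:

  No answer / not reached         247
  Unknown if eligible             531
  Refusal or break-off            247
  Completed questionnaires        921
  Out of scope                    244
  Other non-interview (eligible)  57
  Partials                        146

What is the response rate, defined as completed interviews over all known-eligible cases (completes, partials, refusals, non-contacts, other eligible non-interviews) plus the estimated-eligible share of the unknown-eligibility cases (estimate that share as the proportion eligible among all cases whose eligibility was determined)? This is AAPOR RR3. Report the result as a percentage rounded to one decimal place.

44.3%

Top = 921
Eligible (known) = 921 + 146 + 247 + 247 + 57 = 1618
e = 1618 / (1618 + 244) = 1618 / 1862 = 0.8690
e × U = 0.8690 × 531 = 461.44
Denominator = 1618 + 461.44 = 2079.44
RR3 = 921 / 2079.44 = 0.4429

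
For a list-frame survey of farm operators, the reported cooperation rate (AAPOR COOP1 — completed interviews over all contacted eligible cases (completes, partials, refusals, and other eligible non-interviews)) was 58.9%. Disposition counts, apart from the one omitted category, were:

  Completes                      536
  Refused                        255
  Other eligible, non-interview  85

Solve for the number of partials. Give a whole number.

COOP1 = 536 / D = 0.589
D = 536 / 0.589 = 910.0
Rest of base = 876
partials = 910.0 − 876 ≈ 34

34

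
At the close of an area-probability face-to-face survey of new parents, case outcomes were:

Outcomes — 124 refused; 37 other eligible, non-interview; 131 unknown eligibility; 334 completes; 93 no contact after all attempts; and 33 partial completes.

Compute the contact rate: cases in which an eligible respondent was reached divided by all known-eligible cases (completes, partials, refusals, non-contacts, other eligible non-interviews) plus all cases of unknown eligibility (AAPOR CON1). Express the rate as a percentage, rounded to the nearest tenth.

Numerator = 334 + 33 + 124 + 37 = 528
Denominator = 334 + 33 + 124 + 93 + 37 + 131 = 752
CON1 = 528 / 752 = 0.7021

70.2%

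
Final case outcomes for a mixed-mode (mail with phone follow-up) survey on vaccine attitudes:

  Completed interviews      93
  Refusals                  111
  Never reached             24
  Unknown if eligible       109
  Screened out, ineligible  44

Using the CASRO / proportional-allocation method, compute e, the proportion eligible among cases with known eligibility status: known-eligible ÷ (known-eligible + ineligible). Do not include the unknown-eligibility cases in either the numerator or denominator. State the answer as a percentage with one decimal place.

83.8%

Eligible (known) → 93 + 111 + 24 = 228
e = 228 / (228 + 44) = 228 / 272 = 0.8382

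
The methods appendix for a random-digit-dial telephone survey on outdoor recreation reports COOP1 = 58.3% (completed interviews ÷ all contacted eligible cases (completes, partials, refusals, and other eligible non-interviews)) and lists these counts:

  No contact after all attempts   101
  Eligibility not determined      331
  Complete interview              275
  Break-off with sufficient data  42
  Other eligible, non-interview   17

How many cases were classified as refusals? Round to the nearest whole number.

COOP1 = 275 / D = 0.583
D = 275 / 0.583 = 471.7
Rest of base = 334
refusals = 471.7 − 334 ≈ 138

138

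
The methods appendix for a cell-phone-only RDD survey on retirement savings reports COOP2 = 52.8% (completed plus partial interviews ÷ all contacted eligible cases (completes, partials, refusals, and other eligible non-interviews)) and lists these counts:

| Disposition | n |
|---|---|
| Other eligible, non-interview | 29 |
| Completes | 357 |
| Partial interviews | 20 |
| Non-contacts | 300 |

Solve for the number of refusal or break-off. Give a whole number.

Numerator: 357 + 20 = 377
COOP2 = 377 / D = 0.528
D = 377 / 0.528 = 714.0
Rest of base = 406
refusal or break-off = 714.0 − 406 ≈ 308

308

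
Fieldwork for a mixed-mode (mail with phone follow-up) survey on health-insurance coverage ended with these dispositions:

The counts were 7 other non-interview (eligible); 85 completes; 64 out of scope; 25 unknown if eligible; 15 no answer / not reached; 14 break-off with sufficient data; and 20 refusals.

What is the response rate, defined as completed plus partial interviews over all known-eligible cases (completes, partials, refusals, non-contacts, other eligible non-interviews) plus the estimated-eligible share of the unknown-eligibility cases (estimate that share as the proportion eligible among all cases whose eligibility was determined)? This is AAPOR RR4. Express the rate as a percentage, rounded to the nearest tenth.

Num: 85 + 14 = 99
Known eligible: 85 + 14 + 20 + 15 + 7 = 141
e = 141 / (141 + 64) = 141 / 205 = 0.6878
Eligible share of unknowns: 0.6878 × 25 = 17.20
Denom: 141 + 17.20 = 158.20
RR4 = 99 / 158.20 = 0.6258

62.6%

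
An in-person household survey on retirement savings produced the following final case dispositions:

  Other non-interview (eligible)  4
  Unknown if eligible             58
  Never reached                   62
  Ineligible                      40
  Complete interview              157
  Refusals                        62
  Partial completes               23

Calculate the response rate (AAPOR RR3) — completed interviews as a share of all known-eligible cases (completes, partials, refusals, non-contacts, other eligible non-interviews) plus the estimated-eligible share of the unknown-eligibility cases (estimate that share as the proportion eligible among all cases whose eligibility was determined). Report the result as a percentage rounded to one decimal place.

Numerator: 157
Determined eligible: 157 + 23 + 62 + 62 + 4 = 308
e = 308 / (308 + 40) = 308 / 348 = 0.8851
Estimated eligible among unknowns: 0.8851 × 58 = 51.34
Base: 308 + 51.34 = 359.34
RR3 = 157 / 359.34 = 0.4369

43.7%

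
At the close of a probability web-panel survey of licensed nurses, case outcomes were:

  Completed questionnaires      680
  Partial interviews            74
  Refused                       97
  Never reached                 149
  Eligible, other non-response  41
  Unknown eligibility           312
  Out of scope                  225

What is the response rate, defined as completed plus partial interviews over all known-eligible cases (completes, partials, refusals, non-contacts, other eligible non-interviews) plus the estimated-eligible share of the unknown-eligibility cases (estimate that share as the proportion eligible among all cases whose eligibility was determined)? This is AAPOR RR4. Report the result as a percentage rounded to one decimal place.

Top: 680 + 74 = 754
Eligible (known): 680 + 74 + 97 + 149 + 41 = 1041
e = 1041 / (1041 + 225) = 1041 / 1266 = 0.8223
Eligible share of unknowns: 0.8223 × 312 = 256.56
Base: 1041 + 256.56 = 1297.56
RR4 = 754 / 1297.56 = 0.5811

58.1%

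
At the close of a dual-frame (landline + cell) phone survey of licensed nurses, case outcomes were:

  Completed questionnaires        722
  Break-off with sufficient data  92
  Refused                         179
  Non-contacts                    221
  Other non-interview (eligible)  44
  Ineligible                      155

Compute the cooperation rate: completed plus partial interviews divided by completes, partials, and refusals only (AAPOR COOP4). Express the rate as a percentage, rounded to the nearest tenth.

Num → 722 + 92 = 814
Base → 722 + 92 + 179 = 993
COOP4 = 814 / 993 = 0.8197

82.0%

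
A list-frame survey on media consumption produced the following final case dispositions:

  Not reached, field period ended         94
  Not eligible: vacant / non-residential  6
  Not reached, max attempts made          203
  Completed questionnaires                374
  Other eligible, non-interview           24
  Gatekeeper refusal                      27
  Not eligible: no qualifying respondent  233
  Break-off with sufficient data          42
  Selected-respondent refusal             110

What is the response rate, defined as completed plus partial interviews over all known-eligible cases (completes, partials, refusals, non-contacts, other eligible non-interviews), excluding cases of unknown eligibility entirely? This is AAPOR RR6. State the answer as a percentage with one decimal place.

47.6%

Refusal or break-off = 27 + 110 = 137
Never reached = 94 + 203 = 297
Ineligible = 233 + 6 = 239
Numerator: 374 + 42 = 416
Base: 374 + 42 + 137 + 297 + 24 = 874
RR6 = 416 / 874 = 0.4760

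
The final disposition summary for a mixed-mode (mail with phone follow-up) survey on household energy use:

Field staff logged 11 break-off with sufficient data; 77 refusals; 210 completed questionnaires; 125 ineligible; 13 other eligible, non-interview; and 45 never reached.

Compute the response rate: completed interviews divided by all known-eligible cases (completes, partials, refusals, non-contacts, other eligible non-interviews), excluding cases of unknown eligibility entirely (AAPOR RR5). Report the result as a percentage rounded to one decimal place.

59.0%

Top: 210
Denom: 210 + 11 + 77 + 45 + 13 = 356
RR5 = 210 / 356 = 0.5899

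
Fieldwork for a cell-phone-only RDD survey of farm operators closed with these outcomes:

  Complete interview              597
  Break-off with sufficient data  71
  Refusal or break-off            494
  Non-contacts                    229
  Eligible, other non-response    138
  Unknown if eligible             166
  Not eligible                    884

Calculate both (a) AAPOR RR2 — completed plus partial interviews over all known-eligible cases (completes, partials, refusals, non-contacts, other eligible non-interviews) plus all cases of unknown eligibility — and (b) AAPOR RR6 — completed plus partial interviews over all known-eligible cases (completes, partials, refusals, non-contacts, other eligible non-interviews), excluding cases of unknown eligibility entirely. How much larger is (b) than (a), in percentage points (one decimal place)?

4.3

Numerator → 597 + 71 = 668
Denominator → 597 + 71 + 494 + 229 + 138 + 166 = 1695
RR2 = 668 / 1695 = 0.3941
Denominator → 597 + 71 + 494 + 229 + 138 = 1529
RR6 = 668 / 1529 = 0.4369
Difference = 43.69 − 39.41 = 4.28 percentage points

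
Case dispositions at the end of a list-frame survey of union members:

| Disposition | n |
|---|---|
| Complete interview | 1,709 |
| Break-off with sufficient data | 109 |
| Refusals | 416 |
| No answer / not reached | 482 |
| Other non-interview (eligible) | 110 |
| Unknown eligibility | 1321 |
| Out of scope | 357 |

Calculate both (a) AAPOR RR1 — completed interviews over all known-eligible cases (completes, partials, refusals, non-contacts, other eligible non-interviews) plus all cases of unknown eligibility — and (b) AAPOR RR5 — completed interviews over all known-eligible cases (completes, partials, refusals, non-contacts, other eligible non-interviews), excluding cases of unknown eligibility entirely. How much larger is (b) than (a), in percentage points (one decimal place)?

Top: 1709
Denom: 1709 + 109 + 416 + 482 + 110 + 1321 = 4147
RR1 = 1709 / 4147 = 0.4121
Denom: 1709 + 109 + 416 + 482 + 110 = 2826
RR5 = 1709 / 2826 = 0.6047
Difference = 60.47 − 41.21 = 19.26 percentage points

19.3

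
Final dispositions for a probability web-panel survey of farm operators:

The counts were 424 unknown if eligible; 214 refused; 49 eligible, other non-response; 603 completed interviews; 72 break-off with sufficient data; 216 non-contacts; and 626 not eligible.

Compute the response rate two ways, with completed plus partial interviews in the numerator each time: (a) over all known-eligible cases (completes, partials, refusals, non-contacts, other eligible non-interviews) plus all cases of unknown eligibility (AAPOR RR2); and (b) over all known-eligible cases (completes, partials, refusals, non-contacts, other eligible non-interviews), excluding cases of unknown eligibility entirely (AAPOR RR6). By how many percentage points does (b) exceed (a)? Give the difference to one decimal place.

Num: 603 + 72 = 675
Base: 603 + 72 + 214 + 216 + 49 + 424 = 1578
RR2 = 675 / 1578 = 0.4278
Base: 603 + 72 + 214 + 216 + 49 = 1154
RR6 = 675 / 1154 = 0.5849
Difference = 58.49 − 42.78 = 15.71 percentage points

15.7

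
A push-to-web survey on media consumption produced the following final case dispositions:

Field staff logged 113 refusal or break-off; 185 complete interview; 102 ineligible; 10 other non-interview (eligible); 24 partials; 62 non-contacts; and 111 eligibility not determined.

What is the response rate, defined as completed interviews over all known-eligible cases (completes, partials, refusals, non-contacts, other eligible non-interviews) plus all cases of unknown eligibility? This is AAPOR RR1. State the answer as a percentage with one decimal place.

Numerator = 185
Denom = 185 + 24 + 113 + 62 + 10 + 111 = 505
RR1 = 185 / 505 = 0.3663

36.6%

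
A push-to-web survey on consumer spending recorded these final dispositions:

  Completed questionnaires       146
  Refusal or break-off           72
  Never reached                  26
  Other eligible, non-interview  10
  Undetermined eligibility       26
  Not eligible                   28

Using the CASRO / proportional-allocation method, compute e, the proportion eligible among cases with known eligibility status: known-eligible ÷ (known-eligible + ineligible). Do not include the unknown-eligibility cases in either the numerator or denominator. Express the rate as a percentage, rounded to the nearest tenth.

90.1%

Known eligible: 146 + 72 + 26 + 10 = 254
e = 254 / (254 + 28) = 254 / 282 = 0.9007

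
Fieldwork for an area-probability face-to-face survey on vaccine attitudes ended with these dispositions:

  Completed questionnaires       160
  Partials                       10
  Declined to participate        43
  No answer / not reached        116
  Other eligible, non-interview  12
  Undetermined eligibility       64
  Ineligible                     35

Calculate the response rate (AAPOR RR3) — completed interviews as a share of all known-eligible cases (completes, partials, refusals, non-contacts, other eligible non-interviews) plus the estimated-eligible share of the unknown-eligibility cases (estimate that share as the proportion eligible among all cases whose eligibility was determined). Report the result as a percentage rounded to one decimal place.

Top: 160
Eligible (known): 160 + 10 + 43 + 116 + 12 = 341
e = 341 / (341 + 35) = 341 / 376 = 0.9069
e × U: 0.9069 × 64 = 58.04
Denom: 341 + 58.04 = 399.04
RR3 = 160 / 399.04 = 0.4010

40.1%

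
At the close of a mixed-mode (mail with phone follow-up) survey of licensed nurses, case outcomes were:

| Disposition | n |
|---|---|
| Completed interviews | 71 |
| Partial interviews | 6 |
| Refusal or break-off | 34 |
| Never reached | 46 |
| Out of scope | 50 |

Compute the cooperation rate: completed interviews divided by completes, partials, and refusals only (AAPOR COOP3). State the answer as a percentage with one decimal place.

64.0%

Top = 71
Base = 71 + 6 + 34 = 111
COOP3 = 71 / 111 = 0.6396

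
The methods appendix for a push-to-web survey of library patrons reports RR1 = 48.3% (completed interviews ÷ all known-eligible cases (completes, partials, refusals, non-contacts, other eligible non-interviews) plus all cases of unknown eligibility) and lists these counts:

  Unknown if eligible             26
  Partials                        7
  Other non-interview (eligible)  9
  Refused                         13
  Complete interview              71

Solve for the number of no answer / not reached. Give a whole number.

21

RR1 = 71 / D = 0.483
D = 71 / 0.483 = 147.0
Other denominator terms total 126
no answer / not reached = 147.0 − 126 ≈ 21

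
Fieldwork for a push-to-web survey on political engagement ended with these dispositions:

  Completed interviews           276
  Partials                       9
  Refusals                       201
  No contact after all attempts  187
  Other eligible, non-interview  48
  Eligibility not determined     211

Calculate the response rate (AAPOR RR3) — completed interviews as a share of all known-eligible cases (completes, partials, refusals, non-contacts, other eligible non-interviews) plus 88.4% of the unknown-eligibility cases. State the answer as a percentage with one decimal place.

Numerator = 276
Known eligible = 276 + 9 + 201 + 187 + 48 = 721
Estimated eligible among unknowns = 0.8840 × 211 = 186.52
Denom = 721 + 186.52 = 907.52
RR3 = 276 / 907.52 = 0.3041

30.4%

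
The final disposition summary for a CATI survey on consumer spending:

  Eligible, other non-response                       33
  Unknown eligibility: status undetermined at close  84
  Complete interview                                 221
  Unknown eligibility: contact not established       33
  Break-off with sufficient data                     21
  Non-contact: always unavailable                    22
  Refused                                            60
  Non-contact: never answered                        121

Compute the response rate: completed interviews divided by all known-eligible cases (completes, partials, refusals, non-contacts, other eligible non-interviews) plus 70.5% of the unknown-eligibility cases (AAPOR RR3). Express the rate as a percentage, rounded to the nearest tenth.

Never reached = 121 + 22 = 143
Undetermined eligibility = 33 + 84 = 117
Top = 221
Eligible (known) = 221 + 21 + 60 + 143 + 33 = 478
Estimated eligible among unknowns = 0.7050 × 117 = 82.48
Base = 478 + 82.48 = 560.48
RR3 = 221 / 560.48 = 0.3943

39.4%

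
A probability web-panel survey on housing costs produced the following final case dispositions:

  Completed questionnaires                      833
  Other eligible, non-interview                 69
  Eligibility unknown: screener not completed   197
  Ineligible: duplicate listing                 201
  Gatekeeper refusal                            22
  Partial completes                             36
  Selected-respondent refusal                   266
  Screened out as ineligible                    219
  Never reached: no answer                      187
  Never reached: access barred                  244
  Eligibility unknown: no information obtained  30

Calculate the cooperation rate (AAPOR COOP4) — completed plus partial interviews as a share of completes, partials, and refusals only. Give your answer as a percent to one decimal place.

Refused = 22 + 266 = 288
Never reached = 187 + 244 = 431
Undetermined eligibility = 197 + 30 = 227
Not eligible = 219 + 201 = 420
Num → 833 + 36 = 869
Denominator → 833 + 36 + 288 = 1157
COOP4 = 869 / 1157 = 0.7511

75.1%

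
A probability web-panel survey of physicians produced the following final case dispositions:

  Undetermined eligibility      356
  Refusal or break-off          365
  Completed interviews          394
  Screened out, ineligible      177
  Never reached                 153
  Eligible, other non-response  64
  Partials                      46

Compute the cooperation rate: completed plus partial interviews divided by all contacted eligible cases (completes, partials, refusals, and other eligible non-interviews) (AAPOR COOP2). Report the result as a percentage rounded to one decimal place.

50.6%

Numerator = 394 + 46 = 440
Base = 394 + 46 + 365 + 64 = 869
COOP2 = 440 / 869 = 0.5063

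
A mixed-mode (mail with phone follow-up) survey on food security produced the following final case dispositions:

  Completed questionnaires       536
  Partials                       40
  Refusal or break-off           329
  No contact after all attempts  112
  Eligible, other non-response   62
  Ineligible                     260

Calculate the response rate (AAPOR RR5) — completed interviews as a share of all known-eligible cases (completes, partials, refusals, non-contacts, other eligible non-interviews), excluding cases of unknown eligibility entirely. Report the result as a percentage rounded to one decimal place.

49.7%

Top: 536
Denom: 536 + 40 + 329 + 112 + 62 = 1079
RR5 = 536 / 1079 = 0.4968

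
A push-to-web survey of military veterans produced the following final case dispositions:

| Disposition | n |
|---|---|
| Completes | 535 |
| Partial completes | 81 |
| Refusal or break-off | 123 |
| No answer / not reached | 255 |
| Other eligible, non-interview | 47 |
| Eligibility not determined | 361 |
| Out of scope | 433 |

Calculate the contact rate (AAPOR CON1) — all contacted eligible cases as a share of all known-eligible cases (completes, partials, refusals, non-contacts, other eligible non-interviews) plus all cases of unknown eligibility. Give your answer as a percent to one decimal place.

56.1%

Numerator = 535 + 81 + 123 + 47 = 786
Base = 535 + 81 + 123 + 255 + 47 + 361 = 1402
CON1 = 786 / 1402 = 0.5606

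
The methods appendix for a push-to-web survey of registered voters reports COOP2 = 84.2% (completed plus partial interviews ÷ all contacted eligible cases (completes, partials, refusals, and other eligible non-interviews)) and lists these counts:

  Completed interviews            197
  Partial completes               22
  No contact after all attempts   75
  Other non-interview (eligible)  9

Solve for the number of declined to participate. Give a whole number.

32

Top: 197 + 22 = 219
COOP2 = 219 / D = 0.842
D = 219 / 0.842 = 260.1
Remaining denominator categories sum to 228
declined to participate = 260.1 − 228 ≈ 32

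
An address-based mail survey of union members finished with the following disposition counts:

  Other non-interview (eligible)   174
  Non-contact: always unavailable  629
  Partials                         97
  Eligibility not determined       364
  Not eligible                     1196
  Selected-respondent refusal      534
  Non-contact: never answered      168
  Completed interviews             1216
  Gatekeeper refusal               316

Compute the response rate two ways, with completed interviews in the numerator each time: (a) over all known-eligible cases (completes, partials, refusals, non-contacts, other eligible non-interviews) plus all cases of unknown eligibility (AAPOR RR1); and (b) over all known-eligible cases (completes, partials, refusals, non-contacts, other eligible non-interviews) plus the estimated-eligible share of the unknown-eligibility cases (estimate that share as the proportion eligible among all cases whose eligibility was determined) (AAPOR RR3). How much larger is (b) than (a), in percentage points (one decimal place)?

1.0

Refusal or break-off = 316 + 534 = 850
Never reached = 168 + 629 = 797
Numerator → 1216
Denom → 1216 + 97 + 850 + 797 + 174 + 364 = 3498
RR1 = 1216 / 3498 = 0.3476
Determined eligible → 1216 + 97 + 850 + 797 + 174 = 3134
e = 3134 / (3134 + 1196) = 3134 / 4330 = 0.7238
Eligible share of unknowns → 0.7238 × 364 = 263.46
Denom → 3134 + 263.46 = 3397.46
RR3 = 1216 / 3397.46 = 0.3579
Difference = 35.79 − 34.76 = 1.03 percentage points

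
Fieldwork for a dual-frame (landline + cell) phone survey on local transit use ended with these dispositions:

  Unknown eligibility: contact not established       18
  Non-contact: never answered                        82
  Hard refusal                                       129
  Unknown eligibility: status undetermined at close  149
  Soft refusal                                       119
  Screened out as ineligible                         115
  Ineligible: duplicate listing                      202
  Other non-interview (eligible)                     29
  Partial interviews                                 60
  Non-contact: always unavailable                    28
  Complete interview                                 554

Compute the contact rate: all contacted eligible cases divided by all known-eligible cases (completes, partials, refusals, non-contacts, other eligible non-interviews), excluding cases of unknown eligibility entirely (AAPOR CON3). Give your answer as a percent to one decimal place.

89.0%

Refused = 129 + 119 = 248
Non-contacts = 82 + 28 = 110
Unknown eligibility = 18 + 149 = 167
Screened out, ineligible = 115 + 202 = 317
Top = 554 + 60 + 248 + 29 = 891
Denominator = 554 + 60 + 248 + 110 + 29 = 1001
CON3 = 891 / 1001 = 0.8901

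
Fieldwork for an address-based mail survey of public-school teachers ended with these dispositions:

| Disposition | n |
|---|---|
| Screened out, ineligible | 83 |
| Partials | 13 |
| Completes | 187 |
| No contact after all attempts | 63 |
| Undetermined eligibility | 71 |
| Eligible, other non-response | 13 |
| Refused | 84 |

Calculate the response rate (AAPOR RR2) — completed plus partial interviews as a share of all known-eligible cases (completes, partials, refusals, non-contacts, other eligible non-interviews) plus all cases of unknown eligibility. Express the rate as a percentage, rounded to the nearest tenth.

46.4%

Numerator: 187 + 13 = 200
Denominator: 187 + 13 + 84 + 63 + 13 + 71 = 431
RR2 = 200 / 431 = 0.4640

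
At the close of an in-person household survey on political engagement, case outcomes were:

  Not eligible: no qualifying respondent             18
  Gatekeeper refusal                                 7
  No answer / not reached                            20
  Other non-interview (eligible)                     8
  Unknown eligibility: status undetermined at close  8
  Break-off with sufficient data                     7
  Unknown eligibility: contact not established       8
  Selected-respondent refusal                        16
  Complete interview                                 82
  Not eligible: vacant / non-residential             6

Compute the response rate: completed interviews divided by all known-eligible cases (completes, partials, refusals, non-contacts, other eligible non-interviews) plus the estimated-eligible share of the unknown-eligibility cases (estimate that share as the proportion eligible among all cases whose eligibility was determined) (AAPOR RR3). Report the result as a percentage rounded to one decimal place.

53.4%

Refusal or break-off = 7 + 16 = 23
Unknown if eligible = 8 + 8 = 16
Ineligible = 18 + 6 = 24
Num = 82
Determined eligible = 82 + 7 + 23 + 20 + 8 = 140
e = 140 / (140 + 24) = 140 / 164 = 0.8537
Estimated eligible among unknowns = 0.8537 × 16 = 13.66
Denominator = 140 + 13.66 = 153.66
RR3 = 82 / 153.66 = 0.5336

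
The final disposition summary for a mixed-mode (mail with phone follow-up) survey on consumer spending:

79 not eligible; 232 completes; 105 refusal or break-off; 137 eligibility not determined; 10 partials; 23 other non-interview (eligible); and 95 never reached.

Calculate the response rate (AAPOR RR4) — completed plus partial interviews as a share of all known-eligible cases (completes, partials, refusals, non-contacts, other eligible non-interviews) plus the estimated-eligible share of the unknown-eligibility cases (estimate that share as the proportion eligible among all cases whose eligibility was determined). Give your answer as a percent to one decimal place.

Numerator = 232 + 10 = 242
Eligible (known) = 232 + 10 + 105 + 95 + 23 = 465
e = 465 / (465 + 79) = 465 / 544 = 0.8548
Estimated eligible among unknowns = 0.8548 × 137 = 117.11
Base = 465 + 117.11 = 582.11
RR4 = 242 / 582.11 = 0.4157

41.6%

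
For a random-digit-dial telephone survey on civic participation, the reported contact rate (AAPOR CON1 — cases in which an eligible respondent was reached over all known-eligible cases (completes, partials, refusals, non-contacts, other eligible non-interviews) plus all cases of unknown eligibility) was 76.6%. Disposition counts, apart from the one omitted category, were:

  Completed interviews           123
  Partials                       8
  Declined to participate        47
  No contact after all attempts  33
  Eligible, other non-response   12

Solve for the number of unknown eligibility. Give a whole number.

Numerator: 123 + 8 + 47 + 12 = 190
CON1 = 190 / D = 0.766
D = 190 / 0.766 = 248.0
Rest of base = 223
unknown eligibility = 248.0 − 223 ≈ 25

25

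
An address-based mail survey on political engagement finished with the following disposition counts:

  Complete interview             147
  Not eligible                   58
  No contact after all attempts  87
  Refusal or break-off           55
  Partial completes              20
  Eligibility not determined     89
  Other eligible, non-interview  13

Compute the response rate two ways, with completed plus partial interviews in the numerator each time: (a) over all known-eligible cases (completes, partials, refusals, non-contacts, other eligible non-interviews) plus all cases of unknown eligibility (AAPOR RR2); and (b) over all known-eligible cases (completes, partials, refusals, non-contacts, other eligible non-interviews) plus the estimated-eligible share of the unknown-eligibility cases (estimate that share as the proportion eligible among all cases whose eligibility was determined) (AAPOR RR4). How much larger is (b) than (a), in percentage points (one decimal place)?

Numerator: 147 + 20 = 167
Denominator: 147 + 20 + 55 + 87 + 13 + 89 = 411
RR2 = 167 / 411 = 0.4063
Eligible (known): 147 + 20 + 55 + 87 + 13 = 322
e = 322 / (322 + 58) = 322 / 380 = 0.8474
e × U: 0.8474 × 89 = 75.42
Denominator: 322 + 75.42 = 397.42
RR4 = 167 / 397.42 = 0.4202
Difference = 42.02 − 40.63 = 1.39 percentage points

1.4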